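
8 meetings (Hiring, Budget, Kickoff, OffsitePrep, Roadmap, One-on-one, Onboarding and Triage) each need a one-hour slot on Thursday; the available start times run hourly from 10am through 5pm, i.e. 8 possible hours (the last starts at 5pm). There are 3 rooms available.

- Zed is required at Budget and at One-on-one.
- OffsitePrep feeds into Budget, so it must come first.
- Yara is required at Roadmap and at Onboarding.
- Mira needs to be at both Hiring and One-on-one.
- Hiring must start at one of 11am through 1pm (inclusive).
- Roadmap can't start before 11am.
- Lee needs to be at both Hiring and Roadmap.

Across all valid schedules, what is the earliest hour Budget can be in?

11am

Precedence pushes Budget to at least 11am.
Budget at 11am is achievable: One-on-one=10am, Kickoff=10am, Onboarding=11am, Budget=11am, OffsitePrep=10am, Hiring=11am, Roadmap=12pm, Triage=12pm.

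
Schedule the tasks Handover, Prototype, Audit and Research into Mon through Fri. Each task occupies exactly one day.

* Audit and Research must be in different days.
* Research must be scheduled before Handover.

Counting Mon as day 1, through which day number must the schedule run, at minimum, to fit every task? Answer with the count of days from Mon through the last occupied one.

2 days

The precedence chain requires at least 2 distinct days.
2 works (last occupied day: Tue): for example Audit in Tue, Handover in Tue, Prototype in Mon, Research in Mon.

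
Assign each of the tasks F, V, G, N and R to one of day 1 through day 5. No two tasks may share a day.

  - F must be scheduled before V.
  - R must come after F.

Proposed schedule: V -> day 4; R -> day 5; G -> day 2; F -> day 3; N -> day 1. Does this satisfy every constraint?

Yes

R must come after F — holds.
F must be scheduled before V — holds.
No two tasks may share a day — holds.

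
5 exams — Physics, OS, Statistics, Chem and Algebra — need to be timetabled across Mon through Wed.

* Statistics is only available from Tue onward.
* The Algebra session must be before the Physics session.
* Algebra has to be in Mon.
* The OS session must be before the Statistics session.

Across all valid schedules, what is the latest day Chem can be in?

Chem at Wed is achievable: Physics=Tue, Algebra=Mon, Statistics=Tue, OS=Mon, Chem=Wed.

Wed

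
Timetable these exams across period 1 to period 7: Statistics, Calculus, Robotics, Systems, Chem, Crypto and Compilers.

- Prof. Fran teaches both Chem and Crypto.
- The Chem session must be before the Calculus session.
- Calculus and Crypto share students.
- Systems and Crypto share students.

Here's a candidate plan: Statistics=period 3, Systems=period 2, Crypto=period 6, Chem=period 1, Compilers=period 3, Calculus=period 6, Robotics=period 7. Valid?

Invalid. Calculus and Crypto share students.

Calculus and Crypto share students — violated.
Prof. Fran teaches both Chem and Crypto — holds.
The Chem session must be before the Calculus session — holds.
Systems and Crypto share students — holds.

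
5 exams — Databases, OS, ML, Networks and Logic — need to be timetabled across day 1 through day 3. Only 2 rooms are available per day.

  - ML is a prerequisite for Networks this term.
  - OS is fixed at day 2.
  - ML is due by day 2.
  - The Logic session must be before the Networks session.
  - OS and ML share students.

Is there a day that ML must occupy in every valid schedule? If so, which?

ML's window is day 1–day 2.
OS is fixed at day 2, and ML can't share a day with OS.
So ML must be day 1.

day 1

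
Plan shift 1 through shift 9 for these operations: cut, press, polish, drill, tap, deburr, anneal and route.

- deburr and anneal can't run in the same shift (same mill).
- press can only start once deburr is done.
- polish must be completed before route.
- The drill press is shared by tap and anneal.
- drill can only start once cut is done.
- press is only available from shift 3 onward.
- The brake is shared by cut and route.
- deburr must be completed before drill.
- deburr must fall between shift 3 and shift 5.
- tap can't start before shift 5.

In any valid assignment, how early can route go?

Precedence pushes route to at least shift 2.
route at shift 2 is achievable: press=shift 4, anneal=shift 1, route=shift 2, tap=shift 5, drill=shift 4, cut=shift 1, polish=shift 1, deburr=shift 3.

shift 2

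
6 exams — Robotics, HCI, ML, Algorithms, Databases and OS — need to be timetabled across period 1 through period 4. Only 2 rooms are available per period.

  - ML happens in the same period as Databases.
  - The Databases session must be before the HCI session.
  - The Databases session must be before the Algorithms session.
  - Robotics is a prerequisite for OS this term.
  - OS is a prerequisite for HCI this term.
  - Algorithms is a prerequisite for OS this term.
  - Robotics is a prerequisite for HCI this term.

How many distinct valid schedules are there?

Enumerating: HCI in period 4, Algorithms in period 2, OS in period 3, ML in period 1, Databases in period 1, Robotics in period 2.

1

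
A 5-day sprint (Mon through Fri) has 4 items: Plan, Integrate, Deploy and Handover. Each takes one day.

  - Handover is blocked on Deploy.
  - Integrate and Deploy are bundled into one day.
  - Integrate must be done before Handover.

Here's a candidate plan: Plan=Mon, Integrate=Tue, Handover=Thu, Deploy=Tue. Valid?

Integrate must be done before Handover — holds.
Handover is blocked on Deploy — holds.
Integrate and Deploy are bundled into one day — holds.

Valid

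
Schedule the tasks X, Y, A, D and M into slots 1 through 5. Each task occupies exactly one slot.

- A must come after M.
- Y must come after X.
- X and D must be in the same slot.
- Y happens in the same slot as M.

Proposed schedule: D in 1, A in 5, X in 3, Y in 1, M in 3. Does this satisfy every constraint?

A must come after M — holds.
X and D must be in the same slot — violated.
Y must come after X — violated.
Y happens in the same slot as M — violated.

Invalid. Y must come after X.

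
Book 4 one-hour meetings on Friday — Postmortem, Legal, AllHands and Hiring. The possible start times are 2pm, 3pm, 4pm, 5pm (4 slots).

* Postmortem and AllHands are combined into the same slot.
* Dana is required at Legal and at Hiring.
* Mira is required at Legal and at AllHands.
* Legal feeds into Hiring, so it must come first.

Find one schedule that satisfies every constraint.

Legal in 2pm; Hiring in 3pm; AllHands in 3pm; Postmortem in 3pm

Checking: Legal(2pm) before Hiring(3pm); Legal(2pm) != Hiring(3pm); Legal(2pm) != AllHands(3pm); Postmortem = AllHands = 3pm.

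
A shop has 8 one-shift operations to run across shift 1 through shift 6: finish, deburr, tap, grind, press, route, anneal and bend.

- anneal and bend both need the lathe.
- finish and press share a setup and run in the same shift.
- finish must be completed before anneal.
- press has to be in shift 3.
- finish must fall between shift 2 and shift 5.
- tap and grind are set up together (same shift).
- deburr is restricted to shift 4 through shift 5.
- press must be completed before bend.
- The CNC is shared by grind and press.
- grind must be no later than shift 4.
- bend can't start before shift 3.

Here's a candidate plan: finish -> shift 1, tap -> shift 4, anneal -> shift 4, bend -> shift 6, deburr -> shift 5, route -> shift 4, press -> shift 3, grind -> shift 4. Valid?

No. finish must fall between shift 2 and shift 5 is not satisfied.

grind must be no later than shift 4 — holds.
press has to be in shift 3 — holds.
press must be completed before bend — holds.
The CNC is shared by grind and press — holds.
bend can't start before shift 3 — holds.
finish must fall between shift 2 and shift 5 — violated.
finish and press share a setup and run in the same shift — violated.
anneal and bend both need the lathe — holds.
tap and grind are set up together (same shift) — holds.
deburr is restricted to shift 4 through shift 5 — holds.
finish must be completed before anneal — holds.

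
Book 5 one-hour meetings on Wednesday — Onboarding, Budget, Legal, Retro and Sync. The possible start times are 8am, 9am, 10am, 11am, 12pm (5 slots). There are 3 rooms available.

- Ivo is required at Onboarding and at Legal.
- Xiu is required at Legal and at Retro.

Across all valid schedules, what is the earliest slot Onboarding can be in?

8am

Onboarding at 8am is achievable: Sync in 9am; Onboarding in 8am; Budget in 8am; Retro in 8am; Legal in 9am.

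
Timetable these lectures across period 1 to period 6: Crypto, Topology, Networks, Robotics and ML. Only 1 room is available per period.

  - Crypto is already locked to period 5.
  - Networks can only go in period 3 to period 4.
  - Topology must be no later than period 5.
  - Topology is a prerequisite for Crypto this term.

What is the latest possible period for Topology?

Topology's own window allows nothing later than period 5; downstream work caps Topology at period 4.
Topology at period 4 is achievable: Crypto=period 5, ML=period 2, Robotics=period 1, Networks=period 3, Topology=period 4.

period 4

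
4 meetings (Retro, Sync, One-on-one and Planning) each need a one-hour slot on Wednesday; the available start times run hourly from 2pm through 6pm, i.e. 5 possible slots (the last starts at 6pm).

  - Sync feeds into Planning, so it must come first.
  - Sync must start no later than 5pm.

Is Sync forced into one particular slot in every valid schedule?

Sync can be 2pm (e.g. Planning in 3pm; One-on-one in 2pm; Sync in 2pm; Retro in 2pm) or 3pm (e.g. Planning -> 4pm; One-on-one -> 2pm; Retro -> 2pm; Sync -> 3pm).

No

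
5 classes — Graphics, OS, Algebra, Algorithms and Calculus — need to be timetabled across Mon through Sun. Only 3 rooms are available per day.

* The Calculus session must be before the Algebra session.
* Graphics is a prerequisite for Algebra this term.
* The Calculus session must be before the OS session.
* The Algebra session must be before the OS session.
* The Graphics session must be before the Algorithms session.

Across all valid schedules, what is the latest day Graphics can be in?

Fri

Downstream work caps Graphics at Fri.
Graphics at Fri is achievable: Algebra=Sat, Graphics=Fri, Calculus=Mon, OS=Sun, Algorithms=Sat.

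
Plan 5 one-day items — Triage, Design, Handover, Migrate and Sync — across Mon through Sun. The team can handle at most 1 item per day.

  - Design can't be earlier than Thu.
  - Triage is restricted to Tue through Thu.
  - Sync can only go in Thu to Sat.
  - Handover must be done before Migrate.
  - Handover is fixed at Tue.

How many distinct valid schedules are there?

26

Splitting on Triage: it can be Wed (18), Thu (8). Listing each branch's schedules as (Design, Handover, Migrate, Sync):
Triage=Wed: (Thu,Tue,Fri,Sat) (Thu,Tue,Sat,Fri) (Thu,Tue,Sun,Fri) (Thu,Tue,Sun,Sat) (Fri,Tue,Thu,Sat) (Fri,Tue,Sat,Thu) (Fri,Tue,Sun,Thu) (Fri,Tue,Sun,Sat) (Sat,Tue,Thu,Fri) (Sat,Tue,Fri,Thu) (Sat,Tue,Sun,Thu) (Sat,Tue,Sun,Fri) (Sun,Tue,Thu,Fri) (Sun,Tue,Thu,Sat) (Sun,Tue,Fri,Thu) (Sun,Tue,Fri,Sat) (Sun,Tue,Sat,Thu) (Sun,Tue,Sat,Fri) — 18.
Triage=Thu: (Fri,Tue,Wed,Sat) (Fri,Tue,Sun,Sat) (Sat,Tue,Wed,Fri) (Sat,Tue,Sun,Fri) (Sun,Tue,Wed,Fri) (Sun,Tue,Wed,Sat) (Sun,Tue,Fri,Sat) (Sun,Tue,Sat,Fri) — 8.
Summing: 18 + 8 = 26.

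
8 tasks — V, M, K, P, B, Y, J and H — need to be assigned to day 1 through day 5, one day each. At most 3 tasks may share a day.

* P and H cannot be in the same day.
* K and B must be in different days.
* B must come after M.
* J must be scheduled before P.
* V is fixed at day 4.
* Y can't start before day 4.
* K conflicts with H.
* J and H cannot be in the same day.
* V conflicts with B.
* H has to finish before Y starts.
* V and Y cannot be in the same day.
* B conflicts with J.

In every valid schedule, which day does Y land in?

day 5

Y's window is day 4–day 5.
V is fixed at day 4, and Y can't share a day with V.
So Y must be day 5.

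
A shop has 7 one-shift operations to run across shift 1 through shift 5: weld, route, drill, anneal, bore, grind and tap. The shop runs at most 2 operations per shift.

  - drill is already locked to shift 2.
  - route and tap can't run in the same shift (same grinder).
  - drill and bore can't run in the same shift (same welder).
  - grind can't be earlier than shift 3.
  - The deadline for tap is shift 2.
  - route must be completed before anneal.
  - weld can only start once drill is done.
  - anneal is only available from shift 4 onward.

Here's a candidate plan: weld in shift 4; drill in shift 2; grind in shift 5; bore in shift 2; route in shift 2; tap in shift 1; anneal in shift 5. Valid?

No — it violates: drill and bore can't run in the same shift (same welder)

drill and bore can't run in the same shift (same welder) — violated.
route must be completed before anneal — holds.
grind can't be earlier than shift 3 — holds.
weld can only start once drill is done — holds.
route and tap can't run in the same shift (same grinder) — holds.
The shop runs at most 2 operations per shift — violated.
The deadline for tap is shift 2 — holds.
anneal is only available from shift 4 onward — holds.
drill is already locked to shift 2 — holds.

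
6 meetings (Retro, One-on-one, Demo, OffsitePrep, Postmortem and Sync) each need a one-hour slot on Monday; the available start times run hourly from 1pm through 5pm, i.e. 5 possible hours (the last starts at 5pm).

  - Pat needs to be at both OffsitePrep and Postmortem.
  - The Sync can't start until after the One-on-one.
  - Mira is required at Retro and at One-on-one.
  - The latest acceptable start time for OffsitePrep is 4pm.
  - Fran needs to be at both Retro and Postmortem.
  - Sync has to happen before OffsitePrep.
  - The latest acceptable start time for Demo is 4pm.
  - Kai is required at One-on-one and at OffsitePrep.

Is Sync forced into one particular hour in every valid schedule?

Sync can be 2pm (e.g. Sync -> 2pm, Retro -> 2pm, Demo -> 1pm, One-on-one -> 1pm, Postmortem -> 1pm, OffsitePrep -> 3pm) or 3pm (e.g. One-on-one -> 1pm; Retro -> 2pm; Sync -> 3pm; Demo -> 1pm; Postmortem -> 1pm; OffsitePrep -> 4pm).

No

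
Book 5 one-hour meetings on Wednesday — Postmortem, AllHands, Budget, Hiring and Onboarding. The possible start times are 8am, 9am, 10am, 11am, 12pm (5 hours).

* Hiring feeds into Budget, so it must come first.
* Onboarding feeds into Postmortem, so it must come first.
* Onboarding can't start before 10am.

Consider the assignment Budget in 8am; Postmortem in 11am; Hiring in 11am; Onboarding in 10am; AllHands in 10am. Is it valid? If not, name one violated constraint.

Hiring feeds into Budget, so it must come first — violated.
Onboarding can't start before 10am — holds.
Onboarding feeds into Postmortem, so it must come first — holds.

No. Hiring feeds into Budget, so it must come first is not satisfied.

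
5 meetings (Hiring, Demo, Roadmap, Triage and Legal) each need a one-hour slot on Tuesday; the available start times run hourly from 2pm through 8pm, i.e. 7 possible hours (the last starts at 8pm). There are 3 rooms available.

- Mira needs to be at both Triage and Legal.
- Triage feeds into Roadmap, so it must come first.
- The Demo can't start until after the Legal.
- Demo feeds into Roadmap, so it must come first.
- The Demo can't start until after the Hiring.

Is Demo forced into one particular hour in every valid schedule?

No

Demo can be 3pm (e.g. Legal -> 2pm, Roadmap -> 4pm, Triage -> 3pm, Demo -> 3pm, Hiring -> 2pm) or 4pm (e.g. Triage=2pm, Demo=4pm, Legal=3pm, Roadmap=5pm, Hiring=2pm).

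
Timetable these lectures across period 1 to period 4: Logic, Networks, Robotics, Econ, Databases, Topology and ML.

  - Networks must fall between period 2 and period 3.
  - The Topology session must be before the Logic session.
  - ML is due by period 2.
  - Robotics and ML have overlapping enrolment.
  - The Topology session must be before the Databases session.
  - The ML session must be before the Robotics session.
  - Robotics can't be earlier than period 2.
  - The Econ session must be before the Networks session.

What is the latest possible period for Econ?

Downstream work caps Econ at period 2.
Econ at period 2 is achievable: ML in period 1; Logic in period 2; Topology in period 1; Econ in period 2; Networks in period 3; Robotics in period 2; Databases in period 2.

period 2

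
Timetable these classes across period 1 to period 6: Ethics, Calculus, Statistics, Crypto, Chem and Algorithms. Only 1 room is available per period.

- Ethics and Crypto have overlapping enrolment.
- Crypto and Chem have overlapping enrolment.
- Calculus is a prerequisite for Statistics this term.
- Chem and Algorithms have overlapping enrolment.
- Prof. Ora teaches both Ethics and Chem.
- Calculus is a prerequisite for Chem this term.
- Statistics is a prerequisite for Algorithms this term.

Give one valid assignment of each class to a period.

Algorithms -> period 4, Chem -> period 3, Calculus -> period 1, Crypto -> period 6, Ethics -> period 5, Statistics -> period 2

Checking: Calculus(period 1) before Chem(period 3); Statistics(period 2) before Algorithms(period 4); Calculus(period 1) before Statistics(period 2); Crypto(period 6) != Chem(period 3); Ethics(period 5) != Chem(period 3); Ethics(period 5) != Crypto(period 6); Chem(period 3) != Algorithms(period 4); max 1 per period (cap 1).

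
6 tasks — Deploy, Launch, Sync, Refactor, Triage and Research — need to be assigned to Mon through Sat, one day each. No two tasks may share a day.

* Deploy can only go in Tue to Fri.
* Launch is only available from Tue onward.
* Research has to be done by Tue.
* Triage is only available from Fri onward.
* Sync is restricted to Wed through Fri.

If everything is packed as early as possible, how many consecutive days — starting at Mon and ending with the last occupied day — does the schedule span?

6

With at most 1 per day and 6 tasks, at least 6 days are needed.
Triage can't be placed before Fri — that is day 5 counting from Mon — so the schedule must run through at least 5 days.
6 works (last occupied day: Sat): for example Refactor=Sat, Deploy=Tue, Sync=Wed, Launch=Thu, Research=Mon, Triage=Fri.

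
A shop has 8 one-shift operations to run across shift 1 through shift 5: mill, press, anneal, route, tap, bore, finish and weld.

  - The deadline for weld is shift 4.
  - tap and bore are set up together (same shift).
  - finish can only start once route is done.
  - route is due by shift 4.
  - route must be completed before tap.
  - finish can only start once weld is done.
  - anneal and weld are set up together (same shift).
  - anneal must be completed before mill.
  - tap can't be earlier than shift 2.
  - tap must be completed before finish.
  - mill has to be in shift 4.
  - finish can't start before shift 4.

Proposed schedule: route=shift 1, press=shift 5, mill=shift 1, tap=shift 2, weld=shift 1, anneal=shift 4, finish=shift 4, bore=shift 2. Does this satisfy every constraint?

No — it violates: anneal must be completed before mill

route is due by shift 4 — holds.
anneal and weld are set up together (same shift) — violated.
finish can't start before shift 4 — holds.
tap can't be earlier than shift 2 — holds.
anneal must be completed before mill — violated.
tap must be completed before finish — holds.
mill has to be in shift 4 — violated.
route must be completed before tap — holds.
The deadline for weld is shift 4 — holds.
finish can only start once weld is done — holds.
finish can only start once route is done — holds.
tap and bore are set up together (same shift) — holds.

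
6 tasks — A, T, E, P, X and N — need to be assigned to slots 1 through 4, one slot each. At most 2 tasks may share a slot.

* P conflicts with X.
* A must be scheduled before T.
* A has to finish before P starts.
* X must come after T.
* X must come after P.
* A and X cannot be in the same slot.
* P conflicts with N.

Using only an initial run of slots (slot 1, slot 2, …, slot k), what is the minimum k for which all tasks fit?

The precedence chain requires at least 3 distinct slots.
With at most 2 per slot and 6 tasks, at least 3 slots are needed.
3 works (last occupied slot: 3): for example T -> 2; P -> 2; X -> 3; E -> 1; A -> 1; N -> 3.

3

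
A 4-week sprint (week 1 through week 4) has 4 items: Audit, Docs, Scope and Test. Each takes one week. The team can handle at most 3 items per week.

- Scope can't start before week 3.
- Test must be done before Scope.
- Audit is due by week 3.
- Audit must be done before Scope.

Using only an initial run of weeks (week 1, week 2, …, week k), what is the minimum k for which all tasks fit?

3

The precedence chain requires at least 2 distinct weeks.
With at most 3 per week and 4 tasks, at least 2 weeks are needed.
Scope can't be placed before week 3, so the schedule must run through at least week 3.
3 works (last occupied week: week 3): for example Audit=week 1; Scope=week 3; Docs=week 1; Test=week 1.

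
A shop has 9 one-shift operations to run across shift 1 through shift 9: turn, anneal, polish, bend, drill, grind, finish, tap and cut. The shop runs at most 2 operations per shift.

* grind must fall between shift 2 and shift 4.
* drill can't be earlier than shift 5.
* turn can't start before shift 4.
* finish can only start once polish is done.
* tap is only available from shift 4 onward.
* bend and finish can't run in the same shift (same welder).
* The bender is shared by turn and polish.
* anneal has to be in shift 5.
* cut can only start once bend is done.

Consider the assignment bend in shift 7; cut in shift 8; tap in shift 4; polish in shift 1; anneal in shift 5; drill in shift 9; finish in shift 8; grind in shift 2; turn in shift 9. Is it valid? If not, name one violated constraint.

Yes, all constraints hold

The bender is shared by turn and polish — holds.
bend and finish can't run in the same shift (same welder) — holds.
tap is only available from shift 4 onward — holds.
anneal has to be in shift 5 — holds.
cut can only start once bend is done — holds.
The shop runs at most 2 operations per shift — holds.
drill can't be earlier than shift 5 — holds.
grind must fall between shift 2 and shift 4 — holds.
finish can only start once polish is done — holds.
turn can't start before shift 4 — holds.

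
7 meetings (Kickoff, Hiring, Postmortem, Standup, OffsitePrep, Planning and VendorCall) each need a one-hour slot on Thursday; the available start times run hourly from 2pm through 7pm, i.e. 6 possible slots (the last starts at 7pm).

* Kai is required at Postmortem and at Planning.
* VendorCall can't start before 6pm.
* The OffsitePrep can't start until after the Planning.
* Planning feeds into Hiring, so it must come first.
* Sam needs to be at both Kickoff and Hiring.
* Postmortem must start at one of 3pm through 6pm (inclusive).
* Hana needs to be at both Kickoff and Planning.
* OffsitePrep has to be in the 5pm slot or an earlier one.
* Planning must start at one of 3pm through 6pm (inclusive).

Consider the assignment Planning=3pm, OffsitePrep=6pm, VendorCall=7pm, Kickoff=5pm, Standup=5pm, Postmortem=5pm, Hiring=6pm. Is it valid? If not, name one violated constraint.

Invalid. OffsitePrep has to be in the 5pm slot or an earlier one.

Planning feeds into Hiring, so it must come first — holds.
Postmortem must start at one of 3pm through 6pm (inclusive) — holds.
Kai is required at Postmortem and at Planning — holds.
Hana needs to be at both Kickoff and Planning — holds.
VendorCall can't start before 6pm — holds.
The OffsitePrep can't start until after the Planning — holds.
OffsitePrep has to be in the 5pm slot or an earlier one — violated.
Sam needs to be at both Kickoff and Hiring — holds.
Planning must start at one of 3pm through 6pm (inclusive) — holds.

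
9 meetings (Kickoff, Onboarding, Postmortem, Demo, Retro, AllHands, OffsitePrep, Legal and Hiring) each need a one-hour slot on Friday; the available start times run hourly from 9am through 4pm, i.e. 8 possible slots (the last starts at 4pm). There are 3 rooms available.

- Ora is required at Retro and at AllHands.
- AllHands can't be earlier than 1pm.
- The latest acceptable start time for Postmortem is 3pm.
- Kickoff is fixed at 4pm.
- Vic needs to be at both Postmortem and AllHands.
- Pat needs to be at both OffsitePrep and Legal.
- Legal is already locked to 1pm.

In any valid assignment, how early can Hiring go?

9am

Hiring at 9am is achievable: OffsitePrep=10am, AllHands=1pm, Onboarding=9am, Demo=10am, Postmortem=9am, Retro=10am, Hiring=9am, Legal=1pm, Kickoff=4pm.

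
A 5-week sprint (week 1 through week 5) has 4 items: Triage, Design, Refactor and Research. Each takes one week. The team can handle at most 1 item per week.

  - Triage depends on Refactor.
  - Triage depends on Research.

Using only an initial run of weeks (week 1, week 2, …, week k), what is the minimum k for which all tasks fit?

The precedence chain requires at least 2 distinct weeks.
With at most 1 per week and 4 tasks, at least 4 weeks are needed.
4 works (last occupied week: week 4): for example Refactor in week 1; Design in week 4; Triage in week 3; Research in week 2.

4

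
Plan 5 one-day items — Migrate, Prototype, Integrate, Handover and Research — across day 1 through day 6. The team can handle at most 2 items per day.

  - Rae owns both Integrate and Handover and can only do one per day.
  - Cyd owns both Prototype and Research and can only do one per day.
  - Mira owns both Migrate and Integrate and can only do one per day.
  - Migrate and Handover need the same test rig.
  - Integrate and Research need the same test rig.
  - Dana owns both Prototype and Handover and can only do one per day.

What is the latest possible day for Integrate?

day 6

Integrate at day 6 is achievable: Migrate -> day 1, Prototype -> day 1, Handover -> day 2, Integrate -> day 6, Research -> day 2.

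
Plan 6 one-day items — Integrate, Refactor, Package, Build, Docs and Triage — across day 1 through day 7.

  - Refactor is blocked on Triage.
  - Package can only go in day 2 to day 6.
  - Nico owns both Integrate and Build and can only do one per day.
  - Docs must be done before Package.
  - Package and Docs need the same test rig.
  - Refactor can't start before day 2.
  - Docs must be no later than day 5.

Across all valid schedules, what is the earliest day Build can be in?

day 1

Build at day 1 is achievable: Refactor -> day 2, Integrate -> day 2, Triage -> day 1, Build -> day 1, Package -> day 2, Docs -> day 1.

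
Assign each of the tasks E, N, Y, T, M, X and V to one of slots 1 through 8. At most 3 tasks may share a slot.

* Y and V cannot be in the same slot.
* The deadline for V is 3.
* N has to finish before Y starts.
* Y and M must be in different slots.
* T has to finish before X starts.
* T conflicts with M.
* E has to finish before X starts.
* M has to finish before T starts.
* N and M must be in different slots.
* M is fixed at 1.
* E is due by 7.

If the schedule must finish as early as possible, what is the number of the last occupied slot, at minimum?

The precedence chain requires at least 3 distinct slots.
With at most 3 per slot and 7 tasks, at least 3 slots are needed.
3 works (last occupied slot: 3): for example Y in 3; V in 1; X in 3; M in 1; N in 2; E in 1; T in 2.

3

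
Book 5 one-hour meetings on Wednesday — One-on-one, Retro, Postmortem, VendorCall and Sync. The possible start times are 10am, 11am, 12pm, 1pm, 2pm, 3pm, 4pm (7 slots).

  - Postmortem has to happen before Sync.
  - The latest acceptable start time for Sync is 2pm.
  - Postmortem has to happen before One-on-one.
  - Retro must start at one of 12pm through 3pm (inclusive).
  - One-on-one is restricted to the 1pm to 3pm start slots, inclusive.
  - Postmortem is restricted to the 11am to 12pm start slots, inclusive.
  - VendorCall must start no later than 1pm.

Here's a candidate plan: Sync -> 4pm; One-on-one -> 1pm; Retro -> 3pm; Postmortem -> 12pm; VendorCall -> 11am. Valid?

Retro must start at one of 12pm through 3pm (inclusive) — holds.
The latest acceptable start time for Sync is 2pm — violated.
Postmortem has to happen before Sync — holds.
Postmortem has to happen before One-on-one — holds.
One-on-one is restricted to the 1pm to 3pm start slots, inclusive — holds.
Postmortem is restricted to the 11am to 12pm start slots, inclusive — holds.
VendorCall must start no later than 1pm — holds.

No. The latest acceptable start time for Sync is 2pm is not satisfied.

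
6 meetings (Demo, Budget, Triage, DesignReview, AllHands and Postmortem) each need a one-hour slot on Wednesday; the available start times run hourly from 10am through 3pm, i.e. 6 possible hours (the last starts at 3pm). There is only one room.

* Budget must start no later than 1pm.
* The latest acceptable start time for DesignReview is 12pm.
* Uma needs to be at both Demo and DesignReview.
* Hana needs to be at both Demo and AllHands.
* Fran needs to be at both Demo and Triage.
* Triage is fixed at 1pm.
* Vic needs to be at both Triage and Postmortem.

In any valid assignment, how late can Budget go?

Budget's own window allows nothing later than 1pm.
Budget at 12pm is achievable: Demo in 11am; DesignReview in 10am; Triage in 1pm; Budget in 12pm; Postmortem in 3pm; AllHands in 2pm.
Nothing later works — the conflict and capacity constraints rule out every hour after 12pm.

12pm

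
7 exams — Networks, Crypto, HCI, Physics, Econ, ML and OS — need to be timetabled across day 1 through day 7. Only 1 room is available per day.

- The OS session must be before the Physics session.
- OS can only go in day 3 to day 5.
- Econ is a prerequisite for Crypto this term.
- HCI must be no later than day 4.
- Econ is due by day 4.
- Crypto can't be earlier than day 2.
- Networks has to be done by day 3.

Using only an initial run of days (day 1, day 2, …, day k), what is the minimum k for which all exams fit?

The precedence chain requires at least 2 distinct days.
With at most 1 per day and 7 exams, at least 7 days are needed.
Propagating the time windows through the other constraints, Physics can't land before day 4, so the schedule must run through at least day 4.
7 works (last occupied day: day 7): for example Crypto -> day 5, HCI -> day 4, Networks -> day 1, ML -> day 7, Physics -> day 6, OS -> day 3, Econ -> day 2.

7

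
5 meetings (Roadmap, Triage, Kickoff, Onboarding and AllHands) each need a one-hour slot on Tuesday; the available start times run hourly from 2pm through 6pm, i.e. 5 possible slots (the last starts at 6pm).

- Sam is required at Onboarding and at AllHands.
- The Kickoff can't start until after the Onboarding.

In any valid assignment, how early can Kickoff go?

3pm

Precedence pushes Kickoff to at least 3pm.
Kickoff at 3pm is achievable: Onboarding -> 2pm; Roadmap -> 2pm; Triage -> 2pm; Kickoff -> 3pm; AllHands -> 3pm.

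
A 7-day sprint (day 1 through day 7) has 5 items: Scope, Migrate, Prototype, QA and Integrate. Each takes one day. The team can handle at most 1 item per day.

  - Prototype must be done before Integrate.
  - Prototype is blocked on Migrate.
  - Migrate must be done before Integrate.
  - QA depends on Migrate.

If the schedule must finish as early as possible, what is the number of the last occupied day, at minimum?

day 5

The precedence chain requires at least 3 distinct days.
With at most 1 per day and 5 work items, at least 5 days are needed.
5 works (last occupied day: day 5): for example Integrate -> day 3, Migrate -> day 1, Scope -> day 5, Prototype -> day 2, QA -> day 4.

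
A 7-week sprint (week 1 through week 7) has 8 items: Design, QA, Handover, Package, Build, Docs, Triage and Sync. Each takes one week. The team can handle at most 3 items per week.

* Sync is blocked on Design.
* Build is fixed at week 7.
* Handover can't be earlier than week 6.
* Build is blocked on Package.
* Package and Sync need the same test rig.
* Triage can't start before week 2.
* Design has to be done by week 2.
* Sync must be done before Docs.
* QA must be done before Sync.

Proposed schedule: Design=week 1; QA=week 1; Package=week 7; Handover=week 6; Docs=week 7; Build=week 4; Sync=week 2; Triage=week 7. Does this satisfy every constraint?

Invalid. Build is blocked on Package.

QA must be done before Sync — holds.
The team can handle at most 3 items per week — holds.
Build is blocked on Package — violated.
Handover can't be earlier than week 6 — holds.
Sync is blocked on Design — holds.
Package and Sync need the same test rig — holds.
Design has to be done by week 2 — holds.
Build is fixed at week 7 — violated.
Sync must be done before Docs — holds.
Triage can't start before week 2 — holds.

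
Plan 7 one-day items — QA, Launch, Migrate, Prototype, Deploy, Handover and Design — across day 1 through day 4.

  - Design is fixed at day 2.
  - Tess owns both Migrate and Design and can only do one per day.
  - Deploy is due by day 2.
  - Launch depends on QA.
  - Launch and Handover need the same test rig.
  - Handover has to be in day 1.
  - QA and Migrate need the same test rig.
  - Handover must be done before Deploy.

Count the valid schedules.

Splitting on QA: it can be day 1 (24), day 2 (24), day 3 (8). Listing each branch's schedules as (Launch, Migrate, Prototype, Deploy, Handover, Design) by day number:
QA=day 1: (2,3,1,2,1,2) (2,3,2,2,1,2) (2,3,3,2,1,2) (2,3,4,2,1,2) (2,4,1,2,1,2) (2,4,2,2,1,2) (2,4,3,2,1,2) (2,4,4,2,1,2) (3,3,1,2,1,2) (3,3,2,2,1,2) (3,3,3,2,1,2) (3,3,4,2,1,2) (3,4,1,2,1,2) (3,4,2,2,1,2) (3,4,3,2,1,2) (3,4,4,2,1,2) (4,3,1,2,1,2) (4,3,2,2,1,2) (4,3,3,2,1,2) (4,3,4,2,1,2) (4,4,1,2,1,2) (4,4,2,2,1,2) (4,4,3,2,1,2) (4,4,4,2,1,2) — 24.
QA=day 2: (3,1,1,2,1,2) (3,1,2,2,1,2) (3,1,3,2,1,2) (3,1,4,2,1,2) (3,3,1,2,1,2) (3,3,2,2,1,2) (3,3,3,2,1,2) (3,3,4,2,1,2) (3,4,1,2,1,2) (3,4,2,2,1,2) (3,4,3,2,1,2) (3,4,4,2,1,2) (4,1,1,2,1,2) (4,1,2,2,1,2) (4,1,3,2,1,2) (4,1,4,2,1,2) (4,3,1,2,1,2) (4,3,2,2,1,2) (4,3,3,2,1,2) (4,3,4,2,1,2) (4,4,1,2,1,2) (4,4,2,2,1,2) (4,4,3,2,1,2) (4,4,4,2,1,2) — 24.
QA=day 3: (4,1,1,2,1,2) (4,1,2,2,1,2) (4,1,3,2,1,2) (4,1,4,2,1,2) (4,4,1,2,1,2) (4,4,2,2,1,2) (4,4,3,2,1,2) (4,4,4,2,1,2) — 8.
Summing: 24 + 24 + 8 = 56.

56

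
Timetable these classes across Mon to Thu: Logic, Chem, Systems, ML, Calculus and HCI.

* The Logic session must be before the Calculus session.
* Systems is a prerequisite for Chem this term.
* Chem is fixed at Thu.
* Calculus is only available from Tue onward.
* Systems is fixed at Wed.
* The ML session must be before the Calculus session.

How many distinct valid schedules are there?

Splitting on Logic: it can be Mon (24), Tue (20), Wed (12). Listing each branch's schedules as (Chem, Systems, ML, Calculus, HCI):
Logic=Mon: (Thu,Wed,Mon,Tue,Mon) (Thu,Wed,Mon,Tue,Tue) (Thu,Wed,Mon,Tue,Wed) (Thu,Wed,Mon,Tue,Thu) (Thu,Wed,Mon,Wed,Mon) (Thu,Wed,Mon,Wed,Tue) (Thu,Wed,Mon,Wed,Wed) (Thu,Wed,Mon,Wed,Thu) (Thu,Wed,Mon,Thu,Mon) (Thu,Wed,Mon,Thu,Tue) (Thu,Wed,Mon,Thu,Wed) (Thu,Wed,Mon,Thu,Thu) (Thu,Wed,Tue,Wed,Mon) (Thu,Wed,Tue,Wed,Tue) (Thu,Wed,Tue,Wed,Wed) (Thu,Wed,Tue,Wed,Thu) (Thu,Wed,Tue,Thu,Mon) (Thu,Wed,Tue,Thu,Tue) (Thu,Wed,Tue,Thu,Wed) (Thu,Wed,Tue,Thu,Thu) (Thu,Wed,Wed,Thu,Mon) (Thu,Wed,Wed,Thu,Tue) (Thu,Wed,Wed,Thu,Wed) (Thu,Wed,Wed,Thu,Thu) — 24.
Logic=Tue: (Thu,Wed,Mon,Wed,Mon) (Thu,Wed,Mon,Wed,Tue) (Thu,Wed,Mon,Wed,Wed) (Thu,Wed,Mon,Wed,Thu) (Thu,Wed,Mon,Thu,Mon) (Thu,Wed,Mon,Thu,Tue) (Thu,Wed,Mon,Thu,Wed) (Thu,Wed,Mon,Thu,Thu) (Thu,Wed,Tue,Wed,Mon) (Thu,Wed,Tue,Wed,Tue) (Thu,Wed,Tue,Wed,Wed) (Thu,Wed,Tue,Wed,Thu) (Thu,Wed,Tue,Thu,Mon) (Thu,Wed,Tue,Thu,Tue) (Thu,Wed,Tue,Thu,Wed) (Thu,Wed,Tue,Thu,Thu) (Thu,Wed,Wed,Thu,Mon) (Thu,Wed,Wed,Thu,Tue) (Thu,Wed,Wed,Thu,Wed) (Thu,Wed,Wed,Thu,Thu) — 20.
Logic=Wed: (Thu,Wed,Mon,Thu,Mon) (Thu,Wed,Mon,Thu,Tue) (Thu,Wed,Mon,Thu,Wed) (Thu,Wed,Mon,Thu,Thu) (Thu,Wed,Tue,Thu,Mon) (Thu,Wed,Tue,Thu,Tue) (Thu,Wed,Tue,Thu,Wed) (Thu,Wed,Tue,Thu,Thu) (Thu,Wed,Wed,Thu,Mon) (Thu,Wed,Wed,Thu,Tue) (Thu,Wed,Wed,Thu,Wed) (Thu,Wed,Wed,Thu,Thu) — 12.
Summing: 24 + 20 + 12 = 56.

56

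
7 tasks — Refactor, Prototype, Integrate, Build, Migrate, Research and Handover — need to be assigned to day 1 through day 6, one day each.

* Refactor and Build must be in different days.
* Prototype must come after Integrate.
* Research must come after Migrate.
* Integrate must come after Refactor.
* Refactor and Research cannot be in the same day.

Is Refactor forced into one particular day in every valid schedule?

Refactor can be day 1 (e.g. Handover=day 1, Prototype=day 3, Migrate=day 1, Refactor=day 1, Integrate=day 2, Research=day 2, Build=day 2) or day 2 (e.g. Build in day 1, Migrate in day 1, Prototype in day 4, Refactor in day 2, Research in day 3, Integrate in day 3, Handover in day 1).

No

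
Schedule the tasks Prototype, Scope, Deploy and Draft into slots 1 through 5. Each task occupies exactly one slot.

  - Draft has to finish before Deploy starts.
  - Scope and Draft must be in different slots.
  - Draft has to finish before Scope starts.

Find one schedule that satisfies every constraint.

Scope=2, Draft=1, Prototype=1, Deploy=2

Checking: Draft(1) before Deploy(2); Draft(1) before Scope(2); Scope(2) != Draft(1).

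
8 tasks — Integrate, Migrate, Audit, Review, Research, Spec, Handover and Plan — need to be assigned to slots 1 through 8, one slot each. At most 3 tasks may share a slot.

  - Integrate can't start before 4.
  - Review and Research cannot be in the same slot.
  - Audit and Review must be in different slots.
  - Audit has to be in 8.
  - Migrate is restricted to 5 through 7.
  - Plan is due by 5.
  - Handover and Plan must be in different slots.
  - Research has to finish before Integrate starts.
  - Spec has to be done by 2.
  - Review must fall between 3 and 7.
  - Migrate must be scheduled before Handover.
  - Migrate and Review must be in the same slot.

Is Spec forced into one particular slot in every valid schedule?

Spec can be 1 (e.g. Research=1; Migrate=5; Spec=1; Audit=8; Plan=1; Integrate=4; Review=5; Handover=6) or 2 (e.g. Spec=2; Audit=8; Plan=1; Integrate=4; Migrate=5; Research=1; Review=5; Handover=6).

No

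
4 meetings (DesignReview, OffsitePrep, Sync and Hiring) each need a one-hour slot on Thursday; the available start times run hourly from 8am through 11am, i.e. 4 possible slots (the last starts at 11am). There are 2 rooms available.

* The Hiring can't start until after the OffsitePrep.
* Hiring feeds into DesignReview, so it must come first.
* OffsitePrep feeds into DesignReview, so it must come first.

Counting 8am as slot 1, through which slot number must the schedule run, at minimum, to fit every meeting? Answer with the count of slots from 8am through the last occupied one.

3

The precedence chain requires at least 3 distinct slots.
With at most 2 per slot and 4 meetings, at least 2 slots are needed.
3 works (last occupied slot: 10am): for example DesignReview=10am, OffsitePrep=8am, Hiring=9am, Sync=8am.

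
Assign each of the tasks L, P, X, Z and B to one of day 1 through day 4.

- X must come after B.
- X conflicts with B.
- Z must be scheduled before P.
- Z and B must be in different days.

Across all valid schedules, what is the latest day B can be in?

Downstream work caps B at day 3.
B at day 3 is achievable: X=day 4, P=day 2, L=day 1, Z=day 1, B=day 3.

day 3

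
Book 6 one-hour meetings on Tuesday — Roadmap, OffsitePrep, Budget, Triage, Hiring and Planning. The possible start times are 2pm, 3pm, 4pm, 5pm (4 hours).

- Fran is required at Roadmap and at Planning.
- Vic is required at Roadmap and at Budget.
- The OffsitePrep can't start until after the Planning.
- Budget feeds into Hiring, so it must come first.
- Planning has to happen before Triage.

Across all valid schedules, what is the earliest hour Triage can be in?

3pm

Precedence pushes Triage to at least 3pm.
Triage at 3pm is achievable: Triage -> 3pm, Budget -> 2pm, OffsitePrep -> 3pm, Planning -> 2pm, Hiring -> 3pm, Roadmap -> 3pm.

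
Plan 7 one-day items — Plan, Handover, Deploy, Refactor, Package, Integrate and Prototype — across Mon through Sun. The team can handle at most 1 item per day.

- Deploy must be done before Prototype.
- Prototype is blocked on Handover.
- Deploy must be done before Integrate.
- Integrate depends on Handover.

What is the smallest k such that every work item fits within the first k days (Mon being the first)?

7

The precedence chain requires at least 2 distinct days.
With at most 1 per day and 7 work items, at least 7 days are needed.
7 works (last occupied day: Sun): for example Prototype=Thu, Package=Sun, Handover=Mon, Deploy=Tue, Plan=Fri, Integrate=Wed, Refactor=Sat.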